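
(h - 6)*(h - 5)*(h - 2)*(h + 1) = h^4 - 12*h^3 + 39*h^2 - 8*h - 60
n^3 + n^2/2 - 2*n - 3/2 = (n - 3/2)*(n + 1)^2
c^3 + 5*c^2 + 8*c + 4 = (c + 1)*(c + 2)^2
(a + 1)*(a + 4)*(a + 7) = a^3 + 12*a^2 + 39*a + 28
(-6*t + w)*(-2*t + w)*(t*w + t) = 12*t^3*w + 12*t^3 - 8*t^2*w^2 - 8*t^2*w + t*w^3 + t*w^2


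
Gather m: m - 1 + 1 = m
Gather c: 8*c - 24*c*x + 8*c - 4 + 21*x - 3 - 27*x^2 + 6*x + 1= c*(16 - 24*x) - 27*x^2 + 27*x - 6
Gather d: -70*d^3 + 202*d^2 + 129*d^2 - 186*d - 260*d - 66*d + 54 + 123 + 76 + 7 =-70*d^3 + 331*d^2 - 512*d + 260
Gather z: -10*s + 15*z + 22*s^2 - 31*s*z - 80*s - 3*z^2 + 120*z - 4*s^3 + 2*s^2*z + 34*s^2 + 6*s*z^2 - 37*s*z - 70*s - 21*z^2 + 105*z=-4*s^3 + 56*s^2 - 160*s + z^2*(6*s - 24) + z*(2*s^2 - 68*s + 240)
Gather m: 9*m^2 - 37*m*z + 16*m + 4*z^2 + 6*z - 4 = 9*m^2 + m*(16 - 37*z) + 4*z^2 + 6*z - 4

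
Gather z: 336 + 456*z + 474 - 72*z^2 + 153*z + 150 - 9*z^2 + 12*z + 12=-81*z^2 + 621*z + 972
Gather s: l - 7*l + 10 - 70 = -6*l - 60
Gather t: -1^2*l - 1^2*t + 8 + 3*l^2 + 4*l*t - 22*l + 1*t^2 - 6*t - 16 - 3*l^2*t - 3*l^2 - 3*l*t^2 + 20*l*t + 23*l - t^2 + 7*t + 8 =-3*l*t^2 + t*(-3*l^2 + 24*l)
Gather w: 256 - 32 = 224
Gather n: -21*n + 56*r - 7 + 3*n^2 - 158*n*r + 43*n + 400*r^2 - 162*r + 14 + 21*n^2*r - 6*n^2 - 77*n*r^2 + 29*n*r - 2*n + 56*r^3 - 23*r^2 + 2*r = n^2*(21*r - 3) + n*(-77*r^2 - 129*r + 20) + 56*r^3 + 377*r^2 - 104*r + 7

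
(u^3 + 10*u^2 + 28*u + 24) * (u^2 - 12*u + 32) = u^5 - 2*u^4 - 60*u^3 + 8*u^2 + 608*u + 768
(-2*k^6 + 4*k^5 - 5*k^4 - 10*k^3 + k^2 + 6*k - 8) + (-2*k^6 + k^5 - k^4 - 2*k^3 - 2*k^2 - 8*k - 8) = -4*k^6 + 5*k^5 - 6*k^4 - 12*k^3 - k^2 - 2*k - 16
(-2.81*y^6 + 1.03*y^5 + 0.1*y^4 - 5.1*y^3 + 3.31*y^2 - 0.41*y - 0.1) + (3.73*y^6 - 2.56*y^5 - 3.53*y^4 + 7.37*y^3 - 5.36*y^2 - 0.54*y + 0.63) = 0.92*y^6 - 1.53*y^5 - 3.43*y^4 + 2.27*y^3 - 2.05*y^2 - 0.95*y + 0.53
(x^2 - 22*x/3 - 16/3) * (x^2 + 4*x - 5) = x^4 - 10*x^3/3 - 119*x^2/3 + 46*x/3 + 80/3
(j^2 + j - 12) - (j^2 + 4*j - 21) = 9 - 3*j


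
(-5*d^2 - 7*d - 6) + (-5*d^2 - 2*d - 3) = -10*d^2 - 9*d - 9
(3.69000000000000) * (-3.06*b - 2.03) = -11.2914*b - 7.4907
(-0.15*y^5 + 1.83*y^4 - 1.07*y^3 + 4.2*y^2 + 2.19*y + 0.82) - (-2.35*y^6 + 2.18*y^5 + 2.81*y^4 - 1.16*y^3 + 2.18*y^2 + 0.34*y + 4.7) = 2.35*y^6 - 2.33*y^5 - 0.98*y^4 + 0.0899999999999999*y^3 + 2.02*y^2 + 1.85*y - 3.88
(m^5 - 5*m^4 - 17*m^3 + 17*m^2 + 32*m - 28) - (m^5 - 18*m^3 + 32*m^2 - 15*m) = -5*m^4 + m^3 - 15*m^2 + 47*m - 28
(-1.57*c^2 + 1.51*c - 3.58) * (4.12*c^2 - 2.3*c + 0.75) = -6.4684*c^4 + 9.8322*c^3 - 19.4001*c^2 + 9.3665*c - 2.685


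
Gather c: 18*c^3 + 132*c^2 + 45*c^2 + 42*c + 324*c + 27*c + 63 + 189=18*c^3 + 177*c^2 + 393*c + 252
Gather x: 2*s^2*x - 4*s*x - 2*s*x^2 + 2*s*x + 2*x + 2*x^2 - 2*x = x^2*(2 - 2*s) + x*(2*s^2 - 2*s)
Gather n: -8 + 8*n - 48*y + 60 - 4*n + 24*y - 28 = 4*n - 24*y + 24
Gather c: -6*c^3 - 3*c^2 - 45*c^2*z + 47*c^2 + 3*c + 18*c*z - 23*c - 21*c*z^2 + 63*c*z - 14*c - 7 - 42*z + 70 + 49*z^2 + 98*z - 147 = -6*c^3 + c^2*(44 - 45*z) + c*(-21*z^2 + 81*z - 34) + 49*z^2 + 56*z - 84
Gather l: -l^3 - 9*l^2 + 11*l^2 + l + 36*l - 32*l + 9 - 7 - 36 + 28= -l^3 + 2*l^2 + 5*l - 6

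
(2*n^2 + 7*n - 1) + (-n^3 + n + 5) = -n^3 + 2*n^2 + 8*n + 4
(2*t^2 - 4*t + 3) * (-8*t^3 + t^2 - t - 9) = -16*t^5 + 34*t^4 - 30*t^3 - 11*t^2 + 33*t - 27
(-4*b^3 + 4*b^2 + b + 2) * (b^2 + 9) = -4*b^5 + 4*b^4 - 35*b^3 + 38*b^2 + 9*b + 18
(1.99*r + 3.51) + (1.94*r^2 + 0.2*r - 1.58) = 1.94*r^2 + 2.19*r + 1.93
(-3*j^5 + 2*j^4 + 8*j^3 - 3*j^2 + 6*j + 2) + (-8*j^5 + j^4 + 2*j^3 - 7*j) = -11*j^5 + 3*j^4 + 10*j^3 - 3*j^2 - j + 2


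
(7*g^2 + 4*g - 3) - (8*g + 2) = 7*g^2 - 4*g - 5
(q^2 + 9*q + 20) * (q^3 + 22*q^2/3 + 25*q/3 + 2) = q^5 + 49*q^4/3 + 283*q^3/3 + 671*q^2/3 + 554*q/3 + 40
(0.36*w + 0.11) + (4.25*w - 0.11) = 4.61*w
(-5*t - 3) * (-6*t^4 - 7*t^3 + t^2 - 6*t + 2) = 30*t^5 + 53*t^4 + 16*t^3 + 27*t^2 + 8*t - 6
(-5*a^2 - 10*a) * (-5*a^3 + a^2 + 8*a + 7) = 25*a^5 + 45*a^4 - 50*a^3 - 115*a^2 - 70*a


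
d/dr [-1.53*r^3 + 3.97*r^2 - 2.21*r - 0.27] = -4.59*r^2 + 7.94*r - 2.21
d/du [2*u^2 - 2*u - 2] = 4*u - 2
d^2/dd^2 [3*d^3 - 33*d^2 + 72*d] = 18*d - 66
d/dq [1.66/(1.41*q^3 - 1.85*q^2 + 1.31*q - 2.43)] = (-7.0218*q^2 + 6.142*q - 2.1746)/(1.41*q^3 - 1.85*q^2 + 1.31*q - 2.43)^2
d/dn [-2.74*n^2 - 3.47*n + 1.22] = -5.48*n - 3.47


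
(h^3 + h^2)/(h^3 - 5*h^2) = (h + 1)/(h - 5)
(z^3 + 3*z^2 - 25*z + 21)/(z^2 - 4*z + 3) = z + 7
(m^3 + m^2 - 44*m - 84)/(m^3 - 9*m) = (m^3 + m^2 - 44*m - 84)/(m*(m^2 - 9))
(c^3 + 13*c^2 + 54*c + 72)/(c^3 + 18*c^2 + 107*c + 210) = (c^2 + 7*c + 12)/(c^2 + 12*c + 35)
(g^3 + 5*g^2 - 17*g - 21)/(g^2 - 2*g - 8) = (-g^3 - 5*g^2 + 17*g + 21)/(-g^2 + 2*g + 8)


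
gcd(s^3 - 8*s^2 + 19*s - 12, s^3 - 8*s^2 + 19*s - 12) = s^3 - 8*s^2 + 19*s - 12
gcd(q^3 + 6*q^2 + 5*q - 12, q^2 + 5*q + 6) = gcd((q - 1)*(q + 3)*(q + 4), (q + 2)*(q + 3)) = q + 3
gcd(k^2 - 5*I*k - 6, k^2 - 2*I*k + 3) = k - 3*I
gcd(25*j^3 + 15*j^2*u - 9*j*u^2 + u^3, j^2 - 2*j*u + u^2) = 1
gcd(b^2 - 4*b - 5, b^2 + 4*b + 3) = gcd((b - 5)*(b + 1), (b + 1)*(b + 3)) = b + 1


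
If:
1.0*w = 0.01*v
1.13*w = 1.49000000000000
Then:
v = 131.86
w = 1.32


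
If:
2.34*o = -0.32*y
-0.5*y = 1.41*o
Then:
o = 0.00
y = 0.00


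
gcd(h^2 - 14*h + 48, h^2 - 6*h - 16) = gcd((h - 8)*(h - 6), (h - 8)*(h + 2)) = h - 8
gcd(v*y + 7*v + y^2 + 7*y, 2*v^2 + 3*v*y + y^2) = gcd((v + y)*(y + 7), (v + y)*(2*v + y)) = v + y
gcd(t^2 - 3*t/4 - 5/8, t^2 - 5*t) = 1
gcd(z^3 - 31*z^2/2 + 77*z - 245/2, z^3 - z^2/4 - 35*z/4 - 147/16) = z - 7/2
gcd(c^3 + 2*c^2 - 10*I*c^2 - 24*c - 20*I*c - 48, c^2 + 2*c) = c + 2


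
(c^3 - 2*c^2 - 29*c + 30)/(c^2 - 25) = (c^2 - 7*c + 6)/(c - 5)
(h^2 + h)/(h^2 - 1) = h/(h - 1)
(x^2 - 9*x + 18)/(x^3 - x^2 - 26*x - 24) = (x - 3)/(x^2 + 5*x + 4)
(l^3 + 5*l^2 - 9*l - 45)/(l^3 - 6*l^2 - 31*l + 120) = (l + 3)/(l - 8)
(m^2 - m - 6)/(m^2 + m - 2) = (m - 3)/(m - 1)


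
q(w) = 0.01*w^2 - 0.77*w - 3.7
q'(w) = 0.02*w - 0.77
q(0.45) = -4.04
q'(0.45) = -0.76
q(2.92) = -5.86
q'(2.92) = -0.71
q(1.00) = -4.46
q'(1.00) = -0.75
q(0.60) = -4.16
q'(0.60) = -0.76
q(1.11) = -4.54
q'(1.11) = -0.75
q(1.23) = -4.63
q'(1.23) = -0.75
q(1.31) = -4.69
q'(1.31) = -0.74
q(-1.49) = -2.53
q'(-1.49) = -0.80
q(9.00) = -9.82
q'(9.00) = -0.59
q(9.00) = -9.82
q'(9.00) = -0.59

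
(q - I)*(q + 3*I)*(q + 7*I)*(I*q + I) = I*q^4 - 9*q^3 + I*q^3 - 9*q^2 - 11*I*q^2 - 21*q - 11*I*q - 21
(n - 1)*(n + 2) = n^2 + n - 2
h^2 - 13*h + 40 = (h - 8)*(h - 5)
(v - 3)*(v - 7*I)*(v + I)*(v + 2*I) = v^4 - 3*v^3 - 4*I*v^3 + 19*v^2 + 12*I*v^2 - 57*v + 14*I*v - 42*I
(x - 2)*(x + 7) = x^2 + 5*x - 14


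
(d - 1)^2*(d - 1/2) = d^3 - 5*d^2/2 + 2*d - 1/2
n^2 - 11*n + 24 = (n - 8)*(n - 3)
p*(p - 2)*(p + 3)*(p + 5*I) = p^4 + p^3 + 5*I*p^3 - 6*p^2 + 5*I*p^2 - 30*I*p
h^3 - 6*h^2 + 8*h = h*(h - 4)*(h - 2)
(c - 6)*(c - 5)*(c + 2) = c^3 - 9*c^2 + 8*c + 60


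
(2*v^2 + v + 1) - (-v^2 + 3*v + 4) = 3*v^2 - 2*v - 3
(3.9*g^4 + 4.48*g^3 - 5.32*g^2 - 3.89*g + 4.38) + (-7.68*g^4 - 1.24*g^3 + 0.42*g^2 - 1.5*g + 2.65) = -3.78*g^4 + 3.24*g^3 - 4.9*g^2 - 5.39*g + 7.03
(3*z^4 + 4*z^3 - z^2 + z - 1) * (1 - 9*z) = -27*z^5 - 33*z^4 + 13*z^3 - 10*z^2 + 10*z - 1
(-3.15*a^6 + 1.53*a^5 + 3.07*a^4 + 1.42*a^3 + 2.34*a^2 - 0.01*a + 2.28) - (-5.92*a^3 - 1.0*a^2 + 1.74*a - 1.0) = -3.15*a^6 + 1.53*a^5 + 3.07*a^4 + 7.34*a^3 + 3.34*a^2 - 1.75*a + 3.28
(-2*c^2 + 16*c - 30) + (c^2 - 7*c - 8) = -c^2 + 9*c - 38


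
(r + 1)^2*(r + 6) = r^3 + 8*r^2 + 13*r + 6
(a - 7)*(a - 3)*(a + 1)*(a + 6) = a^4 - 3*a^3 - 43*a^2 + 87*a + 126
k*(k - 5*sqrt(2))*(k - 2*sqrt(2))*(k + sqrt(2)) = k^4 - 6*sqrt(2)*k^3 + 6*k^2 + 20*sqrt(2)*k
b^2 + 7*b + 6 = (b + 1)*(b + 6)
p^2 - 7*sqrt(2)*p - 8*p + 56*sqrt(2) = (p - 8)*(p - 7*sqrt(2))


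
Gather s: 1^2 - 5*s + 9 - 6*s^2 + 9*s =-6*s^2 + 4*s + 10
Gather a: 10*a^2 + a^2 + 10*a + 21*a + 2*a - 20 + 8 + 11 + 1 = 11*a^2 + 33*a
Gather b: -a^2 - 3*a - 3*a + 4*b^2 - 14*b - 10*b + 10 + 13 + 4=-a^2 - 6*a + 4*b^2 - 24*b + 27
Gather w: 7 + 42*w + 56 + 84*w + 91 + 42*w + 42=168*w + 196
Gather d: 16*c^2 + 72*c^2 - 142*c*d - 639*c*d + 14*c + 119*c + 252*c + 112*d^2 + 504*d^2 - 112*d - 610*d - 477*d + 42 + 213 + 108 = 88*c^2 + 385*c + 616*d^2 + d*(-781*c - 1199) + 363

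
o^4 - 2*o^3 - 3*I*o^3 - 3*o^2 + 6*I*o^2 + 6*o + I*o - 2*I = (o - 2)*(o - I)^3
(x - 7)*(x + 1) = x^2 - 6*x - 7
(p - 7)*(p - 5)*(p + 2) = p^3 - 10*p^2 + 11*p + 70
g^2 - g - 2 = (g - 2)*(g + 1)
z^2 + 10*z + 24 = (z + 4)*(z + 6)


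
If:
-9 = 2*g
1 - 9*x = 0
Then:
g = -9/2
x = 1/9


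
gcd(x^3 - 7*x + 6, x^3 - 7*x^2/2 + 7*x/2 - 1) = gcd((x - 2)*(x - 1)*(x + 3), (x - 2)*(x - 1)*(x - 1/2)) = x^2 - 3*x + 2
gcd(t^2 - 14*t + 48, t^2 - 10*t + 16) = t - 8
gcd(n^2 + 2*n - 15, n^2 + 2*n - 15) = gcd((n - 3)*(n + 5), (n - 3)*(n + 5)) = n^2 + 2*n - 15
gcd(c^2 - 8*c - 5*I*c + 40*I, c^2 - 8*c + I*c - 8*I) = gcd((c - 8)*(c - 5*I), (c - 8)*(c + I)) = c - 8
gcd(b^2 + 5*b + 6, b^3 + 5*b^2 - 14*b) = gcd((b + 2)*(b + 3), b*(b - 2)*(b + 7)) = 1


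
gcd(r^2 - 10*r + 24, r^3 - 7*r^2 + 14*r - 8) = r - 4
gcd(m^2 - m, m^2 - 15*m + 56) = 1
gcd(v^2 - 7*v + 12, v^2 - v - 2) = 1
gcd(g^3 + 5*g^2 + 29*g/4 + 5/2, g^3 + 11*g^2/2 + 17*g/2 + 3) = g^2 + 5*g/2 + 1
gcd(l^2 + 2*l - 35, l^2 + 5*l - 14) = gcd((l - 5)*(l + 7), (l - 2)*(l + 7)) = l + 7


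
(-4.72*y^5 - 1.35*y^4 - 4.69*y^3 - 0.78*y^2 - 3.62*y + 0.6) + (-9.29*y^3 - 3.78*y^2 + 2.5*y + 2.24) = -4.72*y^5 - 1.35*y^4 - 13.98*y^3 - 4.56*y^2 - 1.12*y + 2.84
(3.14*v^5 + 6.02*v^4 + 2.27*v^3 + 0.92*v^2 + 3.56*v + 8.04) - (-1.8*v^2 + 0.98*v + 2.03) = 3.14*v^5 + 6.02*v^4 + 2.27*v^3 + 2.72*v^2 + 2.58*v + 6.01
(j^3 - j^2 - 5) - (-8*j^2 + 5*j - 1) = j^3 + 7*j^2 - 5*j - 4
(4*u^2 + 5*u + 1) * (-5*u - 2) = -20*u^3 - 33*u^2 - 15*u - 2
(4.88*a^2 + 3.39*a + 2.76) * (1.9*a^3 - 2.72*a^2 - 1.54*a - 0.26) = 9.272*a^5 - 6.8326*a^4 - 11.492*a^3 - 13.9966*a^2 - 5.1318*a - 0.7176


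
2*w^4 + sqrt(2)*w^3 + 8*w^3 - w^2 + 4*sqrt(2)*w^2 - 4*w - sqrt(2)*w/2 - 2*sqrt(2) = (w + 4)*(w - sqrt(2)/2)*(sqrt(2)*w + 1)^2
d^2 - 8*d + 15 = (d - 5)*(d - 3)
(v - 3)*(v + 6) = v^2 + 3*v - 18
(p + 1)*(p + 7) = p^2 + 8*p + 7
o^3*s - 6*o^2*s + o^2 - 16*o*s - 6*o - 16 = (o - 8)*(o + 2)*(o*s + 1)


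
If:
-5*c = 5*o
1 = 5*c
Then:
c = 1/5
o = -1/5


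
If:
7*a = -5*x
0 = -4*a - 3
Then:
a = -3/4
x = 21/20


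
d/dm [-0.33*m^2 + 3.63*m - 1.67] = 3.63 - 0.66*m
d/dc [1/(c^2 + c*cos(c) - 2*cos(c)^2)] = (c*sin(c) - 2*c - 2*sin(2*c) - cos(c))/((c - cos(c))^2*(c + 2*cos(c))^2)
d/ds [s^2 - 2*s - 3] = 2*s - 2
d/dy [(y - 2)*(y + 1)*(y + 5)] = 3*y^2 + 8*y - 7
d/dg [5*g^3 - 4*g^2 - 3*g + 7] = 15*g^2 - 8*g - 3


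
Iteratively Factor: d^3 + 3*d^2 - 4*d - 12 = (d - 2)*(d^2 + 5*d + 6) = (d - 2)*(d + 2)*(d + 3)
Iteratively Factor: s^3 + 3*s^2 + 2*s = (s + 1)*(s^2 + 2*s) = s*(s + 1)*(s + 2)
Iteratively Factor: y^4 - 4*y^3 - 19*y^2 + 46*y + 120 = (y - 5)*(y^3 + y^2 - 14*y - 24) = (y - 5)*(y + 3)*(y^2 - 2*y - 8) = (y - 5)*(y + 2)*(y + 3)*(y - 4)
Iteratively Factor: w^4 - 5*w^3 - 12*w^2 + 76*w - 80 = (w - 5)*(w^3 - 12*w + 16) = (w - 5)*(w + 4)*(w^2 - 4*w + 4) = (w - 5)*(w - 2)*(w + 4)*(w - 2)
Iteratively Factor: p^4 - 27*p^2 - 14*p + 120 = (p - 5)*(p^3 + 5*p^2 - 2*p - 24) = (p - 5)*(p + 4)*(p^2 + p - 6) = (p - 5)*(p - 2)*(p + 4)*(p + 3)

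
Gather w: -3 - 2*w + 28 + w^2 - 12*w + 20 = w^2 - 14*w + 45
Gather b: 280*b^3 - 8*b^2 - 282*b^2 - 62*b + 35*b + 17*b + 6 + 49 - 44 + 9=280*b^3 - 290*b^2 - 10*b + 20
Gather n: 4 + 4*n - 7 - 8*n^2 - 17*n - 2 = -8*n^2 - 13*n - 5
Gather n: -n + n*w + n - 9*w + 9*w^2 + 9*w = n*w + 9*w^2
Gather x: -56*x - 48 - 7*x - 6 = -63*x - 54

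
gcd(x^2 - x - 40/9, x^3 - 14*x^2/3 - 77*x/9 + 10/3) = x + 5/3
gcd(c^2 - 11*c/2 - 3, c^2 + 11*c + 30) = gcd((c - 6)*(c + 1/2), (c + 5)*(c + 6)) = 1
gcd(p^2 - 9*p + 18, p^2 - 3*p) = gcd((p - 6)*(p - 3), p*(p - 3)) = p - 3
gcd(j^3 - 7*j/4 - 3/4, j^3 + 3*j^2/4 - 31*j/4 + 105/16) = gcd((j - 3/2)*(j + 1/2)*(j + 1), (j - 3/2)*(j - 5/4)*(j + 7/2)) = j - 3/2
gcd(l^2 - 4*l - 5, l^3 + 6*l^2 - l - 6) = l + 1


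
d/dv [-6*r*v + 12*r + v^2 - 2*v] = -6*r + 2*v - 2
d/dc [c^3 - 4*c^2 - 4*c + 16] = 3*c^2 - 8*c - 4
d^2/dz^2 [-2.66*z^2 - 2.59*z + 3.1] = -5.32000000000000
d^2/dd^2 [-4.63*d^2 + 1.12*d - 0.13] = -9.26000000000000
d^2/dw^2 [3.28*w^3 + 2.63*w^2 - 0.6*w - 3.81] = 19.68*w + 5.26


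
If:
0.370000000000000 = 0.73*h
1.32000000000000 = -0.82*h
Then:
No Solution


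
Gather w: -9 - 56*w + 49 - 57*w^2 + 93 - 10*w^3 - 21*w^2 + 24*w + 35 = -10*w^3 - 78*w^2 - 32*w + 168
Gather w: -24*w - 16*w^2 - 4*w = -16*w^2 - 28*w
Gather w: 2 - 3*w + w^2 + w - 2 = w^2 - 2*w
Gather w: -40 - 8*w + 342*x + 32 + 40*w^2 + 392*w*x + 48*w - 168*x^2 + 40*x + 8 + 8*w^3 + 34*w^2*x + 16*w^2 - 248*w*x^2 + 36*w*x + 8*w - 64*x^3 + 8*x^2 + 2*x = 8*w^3 + w^2*(34*x + 56) + w*(-248*x^2 + 428*x + 48) - 64*x^3 - 160*x^2 + 384*x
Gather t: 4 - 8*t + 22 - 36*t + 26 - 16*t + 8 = 60 - 60*t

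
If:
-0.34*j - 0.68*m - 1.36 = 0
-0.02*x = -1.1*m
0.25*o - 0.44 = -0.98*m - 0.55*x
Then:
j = -0.0363636363636364*x - 4.0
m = 0.0181818181818182*x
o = 1.76 - 2.27127272727273*x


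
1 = 1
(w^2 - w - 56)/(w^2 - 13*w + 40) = (w + 7)/(w - 5)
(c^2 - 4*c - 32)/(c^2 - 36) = (c^2 - 4*c - 32)/(c^2 - 36)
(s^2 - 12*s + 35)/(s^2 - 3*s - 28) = (s - 5)/(s + 4)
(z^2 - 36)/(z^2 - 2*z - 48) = (z - 6)/(z - 8)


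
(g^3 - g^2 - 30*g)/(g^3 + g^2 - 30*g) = (g^2 - g - 30)/(g^2 + g - 30)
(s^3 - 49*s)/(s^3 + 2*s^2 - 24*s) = (s^2 - 49)/(s^2 + 2*s - 24)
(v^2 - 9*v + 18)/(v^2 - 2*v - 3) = (v - 6)/(v + 1)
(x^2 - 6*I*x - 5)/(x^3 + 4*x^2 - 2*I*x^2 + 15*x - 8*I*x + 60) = (x - I)/(x^2 + x*(4 + 3*I) + 12*I)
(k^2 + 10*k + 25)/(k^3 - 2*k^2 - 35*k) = (k + 5)/(k*(k - 7))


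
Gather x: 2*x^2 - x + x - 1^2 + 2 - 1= 2*x^2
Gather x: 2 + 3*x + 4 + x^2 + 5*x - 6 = x^2 + 8*x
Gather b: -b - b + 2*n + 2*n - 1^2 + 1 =-2*b + 4*n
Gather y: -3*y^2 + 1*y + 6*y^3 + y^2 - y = 6*y^3 - 2*y^2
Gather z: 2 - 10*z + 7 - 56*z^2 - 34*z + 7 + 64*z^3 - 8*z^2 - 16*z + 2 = 64*z^3 - 64*z^2 - 60*z + 18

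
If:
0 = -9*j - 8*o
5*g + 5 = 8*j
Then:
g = -64*o/45 - 1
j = -8*o/9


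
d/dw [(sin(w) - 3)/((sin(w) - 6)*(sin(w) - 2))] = (6*sin(w) + cos(w)^2 - 13)*cos(w)/((sin(w) - 6)^2*(sin(w) - 2)^2)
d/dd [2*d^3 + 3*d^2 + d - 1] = 6*d^2 + 6*d + 1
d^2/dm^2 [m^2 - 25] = 2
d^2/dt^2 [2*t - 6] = 0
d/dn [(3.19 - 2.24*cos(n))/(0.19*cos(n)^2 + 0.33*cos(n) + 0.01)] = 9.18273645546373*(-0.4256*cos(n)^2 + 1.2122*cos(n) + 1.0751)*sin(n)/(-0.575757575757576*sin(n)^2 + 1.0*cos(n) + 0.606060606060606)^2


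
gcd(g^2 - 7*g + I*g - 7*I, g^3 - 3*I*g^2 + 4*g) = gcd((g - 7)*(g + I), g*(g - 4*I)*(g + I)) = g + I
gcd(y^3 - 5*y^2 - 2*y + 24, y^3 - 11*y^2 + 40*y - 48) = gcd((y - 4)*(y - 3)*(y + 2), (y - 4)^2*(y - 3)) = y^2 - 7*y + 12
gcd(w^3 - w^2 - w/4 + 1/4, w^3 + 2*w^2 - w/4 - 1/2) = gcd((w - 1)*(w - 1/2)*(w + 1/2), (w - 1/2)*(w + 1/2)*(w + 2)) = w^2 - 1/4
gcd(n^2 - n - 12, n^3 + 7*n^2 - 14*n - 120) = n - 4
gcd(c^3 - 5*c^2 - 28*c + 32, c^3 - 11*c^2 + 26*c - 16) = c^2 - 9*c + 8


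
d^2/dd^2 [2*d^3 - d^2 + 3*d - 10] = 12*d - 2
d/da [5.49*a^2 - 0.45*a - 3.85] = 10.98*a - 0.45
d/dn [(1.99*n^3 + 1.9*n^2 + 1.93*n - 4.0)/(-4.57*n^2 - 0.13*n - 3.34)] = (-9.0943*n^4 - 0.517399999999999*n^3 - 11.3667*n^2 - 49.252*n - 6.9662)/(20.8849*n^4 + 1.1882*n^3 + 30.5445*n^2 + 0.8684*n + 11.1556)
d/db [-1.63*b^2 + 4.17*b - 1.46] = 4.17 - 3.26*b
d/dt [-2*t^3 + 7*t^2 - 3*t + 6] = -6*t^2 + 14*t - 3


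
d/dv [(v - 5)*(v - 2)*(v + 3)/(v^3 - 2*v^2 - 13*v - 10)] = 2*(v^2 + 8*v + 10)/(v^4 + 6*v^3 + 13*v^2 + 12*v + 4)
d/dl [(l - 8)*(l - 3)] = 2*l - 11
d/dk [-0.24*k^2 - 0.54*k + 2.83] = -0.48*k - 0.54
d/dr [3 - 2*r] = -2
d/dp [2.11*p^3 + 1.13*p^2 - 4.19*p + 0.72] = 6.33*p^2 + 2.26*p - 4.19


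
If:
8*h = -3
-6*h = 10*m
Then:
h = -3/8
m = 9/40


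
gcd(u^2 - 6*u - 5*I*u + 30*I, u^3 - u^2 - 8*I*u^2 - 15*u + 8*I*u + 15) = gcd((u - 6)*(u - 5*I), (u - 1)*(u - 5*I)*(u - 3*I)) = u - 5*I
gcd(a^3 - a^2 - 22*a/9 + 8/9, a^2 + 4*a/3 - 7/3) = 1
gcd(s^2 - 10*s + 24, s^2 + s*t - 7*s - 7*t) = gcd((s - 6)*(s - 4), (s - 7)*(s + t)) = 1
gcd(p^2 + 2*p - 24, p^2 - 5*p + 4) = p - 4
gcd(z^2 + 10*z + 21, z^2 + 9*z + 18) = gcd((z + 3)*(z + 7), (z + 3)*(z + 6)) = z + 3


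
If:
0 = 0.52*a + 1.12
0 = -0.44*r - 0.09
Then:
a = -2.15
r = -0.20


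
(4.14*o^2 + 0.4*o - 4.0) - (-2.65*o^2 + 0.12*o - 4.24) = 6.79*o^2 + 0.28*o + 0.24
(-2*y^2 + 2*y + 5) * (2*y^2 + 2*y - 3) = -4*y^4 + 20*y^2 + 4*y - 15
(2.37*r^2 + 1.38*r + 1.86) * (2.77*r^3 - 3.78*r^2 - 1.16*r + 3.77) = 6.5649*r^5 - 5.136*r^4 - 2.8134*r^3 + 0.3033*r^2 + 3.045*r + 7.0122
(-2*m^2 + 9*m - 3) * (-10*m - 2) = 20*m^3 - 86*m^2 + 12*m + 6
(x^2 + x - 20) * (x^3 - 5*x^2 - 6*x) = x^5 - 4*x^4 - 31*x^3 + 94*x^2 + 120*x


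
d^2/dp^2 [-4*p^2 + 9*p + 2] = -8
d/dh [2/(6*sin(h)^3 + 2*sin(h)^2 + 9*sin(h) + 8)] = 2*(-4*sin(h) + 9*cos(2*h) - 18)*cos(h)/(6*sin(h)^3 + 2*sin(h)^2 + 9*sin(h) + 8)^2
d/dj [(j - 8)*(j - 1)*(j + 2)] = 3*j^2 - 14*j - 10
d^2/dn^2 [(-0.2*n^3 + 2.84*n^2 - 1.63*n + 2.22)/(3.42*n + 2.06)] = (-4.67856*n^3 - 8.45424000000003*n^2 - 5.09232*n + 99.003016)/(40.001688*n^3 + 72.283752*n^2 + 43.539336*n + 8.741816)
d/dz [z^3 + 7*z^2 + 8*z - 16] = 3*z^2 + 14*z + 8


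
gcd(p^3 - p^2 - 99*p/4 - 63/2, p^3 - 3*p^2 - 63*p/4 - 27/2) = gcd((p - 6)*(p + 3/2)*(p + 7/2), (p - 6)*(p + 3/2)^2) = p^2 - 9*p/2 - 9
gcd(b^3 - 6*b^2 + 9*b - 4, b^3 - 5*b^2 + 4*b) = b^2 - 5*b + 4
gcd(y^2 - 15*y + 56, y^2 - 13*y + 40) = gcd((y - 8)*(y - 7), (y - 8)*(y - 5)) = y - 8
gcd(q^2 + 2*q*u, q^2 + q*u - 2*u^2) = q + 2*u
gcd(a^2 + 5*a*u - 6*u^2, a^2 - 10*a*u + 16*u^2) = 1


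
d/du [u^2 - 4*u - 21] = 2*u - 4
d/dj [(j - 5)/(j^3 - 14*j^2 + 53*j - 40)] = (9 - 2*j)/(j^4 - 18*j^3 + 97*j^2 - 144*j + 64)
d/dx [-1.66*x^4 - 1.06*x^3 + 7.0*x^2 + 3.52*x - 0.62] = -6.64*x^3 - 3.18*x^2 + 14.0*x + 3.52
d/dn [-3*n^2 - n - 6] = -6*n - 1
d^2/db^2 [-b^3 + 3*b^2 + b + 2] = 6 - 6*b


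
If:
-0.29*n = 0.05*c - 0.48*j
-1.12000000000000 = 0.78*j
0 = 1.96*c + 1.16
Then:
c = -0.59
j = -1.44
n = -2.27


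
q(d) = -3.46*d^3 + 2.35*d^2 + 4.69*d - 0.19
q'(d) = -10.38*d^2 + 4.7*d + 4.69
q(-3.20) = 122.24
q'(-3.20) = -116.64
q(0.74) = 3.17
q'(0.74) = 2.48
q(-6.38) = 964.08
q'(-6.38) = -447.81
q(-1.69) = 15.30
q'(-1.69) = -32.90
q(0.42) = 1.94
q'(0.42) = 4.83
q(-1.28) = 4.91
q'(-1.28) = -18.33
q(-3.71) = 191.44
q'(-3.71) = -155.62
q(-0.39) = -1.46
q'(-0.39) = 1.28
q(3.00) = -58.39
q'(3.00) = -74.63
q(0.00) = -0.19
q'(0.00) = 4.69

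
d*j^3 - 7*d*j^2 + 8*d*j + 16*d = (j - 4)^2*(d*j + d)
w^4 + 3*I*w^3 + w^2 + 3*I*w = w*(w - I)*(w + I)*(w + 3*I)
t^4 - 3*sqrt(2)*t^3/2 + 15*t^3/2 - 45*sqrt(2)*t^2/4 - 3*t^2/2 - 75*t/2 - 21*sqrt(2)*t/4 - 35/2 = (t + 1/2)*(t + 7)*(t - 5*sqrt(2)/2)*(t + sqrt(2))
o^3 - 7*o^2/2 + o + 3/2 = (o - 3)*(o - 1)*(o + 1/2)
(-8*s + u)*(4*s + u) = -32*s^2 - 4*s*u + u^2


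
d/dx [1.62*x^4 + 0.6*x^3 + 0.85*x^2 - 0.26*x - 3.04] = 6.48*x^3 + 1.8*x^2 + 1.7*x - 0.26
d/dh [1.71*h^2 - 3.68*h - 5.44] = 3.42*h - 3.68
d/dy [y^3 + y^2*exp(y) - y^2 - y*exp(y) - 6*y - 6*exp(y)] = y^2*exp(y) + 3*y^2 + y*exp(y) - 2*y - 7*exp(y) - 6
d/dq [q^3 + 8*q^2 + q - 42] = 3*q^2 + 16*q + 1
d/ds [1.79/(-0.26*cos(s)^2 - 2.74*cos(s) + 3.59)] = -(0.9308*cos(s) + 4.9046)*sin(s)/(0.26*cos(s)^2 + 2.74*cos(s) - 3.59)^2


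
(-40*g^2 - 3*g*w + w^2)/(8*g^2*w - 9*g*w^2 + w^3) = (5*g + w)/(w*(-g + w))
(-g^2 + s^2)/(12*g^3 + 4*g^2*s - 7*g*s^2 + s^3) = (-g + s)/(12*g^2 - 8*g*s + s^2)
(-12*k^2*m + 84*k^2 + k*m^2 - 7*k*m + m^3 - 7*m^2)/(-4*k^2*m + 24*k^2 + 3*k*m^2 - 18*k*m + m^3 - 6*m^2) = (3*k*m - 21*k - m^2 + 7*m)/(k*m - 6*k - m^2 + 6*m)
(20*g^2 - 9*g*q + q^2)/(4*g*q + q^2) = (20*g^2 - 9*g*q + q^2)/(q*(4*g + q))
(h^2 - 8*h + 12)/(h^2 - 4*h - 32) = (-h^2 + 8*h - 12)/(-h^2 + 4*h + 32)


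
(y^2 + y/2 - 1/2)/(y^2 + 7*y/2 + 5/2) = (2*y - 1)/(2*y + 5)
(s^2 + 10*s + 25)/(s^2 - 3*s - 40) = (s + 5)/(s - 8)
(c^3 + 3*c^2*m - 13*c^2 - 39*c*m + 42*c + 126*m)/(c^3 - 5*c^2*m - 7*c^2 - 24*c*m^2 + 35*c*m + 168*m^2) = (c - 6)/(c - 8*m)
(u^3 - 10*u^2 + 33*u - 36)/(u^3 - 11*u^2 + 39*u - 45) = (u - 4)/(u - 5)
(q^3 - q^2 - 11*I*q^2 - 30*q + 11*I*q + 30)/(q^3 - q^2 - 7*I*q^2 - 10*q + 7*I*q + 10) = (q - 6*I)/(q - 2*I)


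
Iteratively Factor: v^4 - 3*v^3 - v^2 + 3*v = (v - 3)*(v^3 - v) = (v - 3)*(v - 1)*(v^2 + v) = (v - 3)*(v - 1)*(v + 1)*(v)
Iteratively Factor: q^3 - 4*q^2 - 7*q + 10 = (q - 5)*(q^2 + q - 2) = (q - 5)*(q - 1)*(q + 2)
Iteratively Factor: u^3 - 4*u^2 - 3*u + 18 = (u + 2)*(u^2 - 6*u + 9) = (u - 3)*(u + 2)*(u - 3)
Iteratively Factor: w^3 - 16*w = (w - 4)*(w^2 + 4*w) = w*(w - 4)*(w + 4)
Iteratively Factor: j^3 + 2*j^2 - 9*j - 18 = (j + 3)*(j^2 - j - 6) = (j + 2)*(j + 3)*(j - 3)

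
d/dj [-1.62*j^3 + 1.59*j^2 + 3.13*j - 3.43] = -4.86*j^2 + 3.18*j + 3.13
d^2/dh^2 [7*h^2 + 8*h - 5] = 14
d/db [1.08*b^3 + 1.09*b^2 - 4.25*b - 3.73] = 3.24*b^2 + 2.18*b - 4.25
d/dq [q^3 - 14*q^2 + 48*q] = 3*q^2 - 28*q + 48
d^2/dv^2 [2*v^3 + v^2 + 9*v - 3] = 12*v + 2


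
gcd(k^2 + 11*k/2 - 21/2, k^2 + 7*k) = k + 7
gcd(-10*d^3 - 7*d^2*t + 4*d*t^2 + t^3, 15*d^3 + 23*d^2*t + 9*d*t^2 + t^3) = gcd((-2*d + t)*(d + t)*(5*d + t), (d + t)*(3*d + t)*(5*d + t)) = 5*d^2 + 6*d*t + t^2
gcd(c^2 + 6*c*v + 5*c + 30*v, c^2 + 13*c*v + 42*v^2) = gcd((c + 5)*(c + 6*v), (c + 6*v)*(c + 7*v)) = c + 6*v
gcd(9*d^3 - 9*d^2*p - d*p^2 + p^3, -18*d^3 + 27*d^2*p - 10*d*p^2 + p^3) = 3*d^2 - 4*d*p + p^2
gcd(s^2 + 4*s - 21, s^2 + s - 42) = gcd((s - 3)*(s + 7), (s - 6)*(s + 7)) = s + 7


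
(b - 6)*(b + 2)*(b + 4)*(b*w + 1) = b^4*w + b^3 - 28*b^2*w - 48*b*w - 28*b - 48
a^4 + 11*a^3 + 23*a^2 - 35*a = a*(a - 1)*(a + 5)*(a + 7)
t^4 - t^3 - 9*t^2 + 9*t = t*(t - 3)*(t - 1)*(t + 3)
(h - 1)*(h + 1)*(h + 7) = h^3 + 7*h^2 - h - 7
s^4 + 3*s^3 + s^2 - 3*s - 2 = (s - 1)*(s + 1)^2*(s + 2)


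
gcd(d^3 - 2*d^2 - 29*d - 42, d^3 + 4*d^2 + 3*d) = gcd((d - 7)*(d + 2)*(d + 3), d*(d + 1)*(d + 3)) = d + 3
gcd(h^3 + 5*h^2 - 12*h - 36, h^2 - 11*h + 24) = h - 3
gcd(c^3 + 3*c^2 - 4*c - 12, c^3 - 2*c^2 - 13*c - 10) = c + 2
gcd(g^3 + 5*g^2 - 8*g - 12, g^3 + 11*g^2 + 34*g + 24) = g^2 + 7*g + 6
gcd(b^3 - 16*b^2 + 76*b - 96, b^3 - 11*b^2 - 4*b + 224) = b - 8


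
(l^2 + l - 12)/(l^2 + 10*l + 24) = (l - 3)/(l + 6)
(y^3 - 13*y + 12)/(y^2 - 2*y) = (y^3 - 13*y + 12)/(y*(y - 2))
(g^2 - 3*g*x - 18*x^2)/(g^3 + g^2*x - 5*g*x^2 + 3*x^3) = (g - 6*x)/(g^2 - 2*g*x + x^2)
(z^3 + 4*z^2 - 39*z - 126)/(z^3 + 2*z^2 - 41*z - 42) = (z + 3)/(z + 1)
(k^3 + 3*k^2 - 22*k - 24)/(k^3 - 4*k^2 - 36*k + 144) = (k + 1)/(k - 6)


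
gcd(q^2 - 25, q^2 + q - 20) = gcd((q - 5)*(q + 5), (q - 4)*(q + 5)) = q + 5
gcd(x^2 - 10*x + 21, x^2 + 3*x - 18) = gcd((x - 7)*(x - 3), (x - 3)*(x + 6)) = x - 3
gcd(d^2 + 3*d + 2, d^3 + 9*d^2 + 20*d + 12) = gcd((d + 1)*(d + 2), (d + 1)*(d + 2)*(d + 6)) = d^2 + 3*d + 2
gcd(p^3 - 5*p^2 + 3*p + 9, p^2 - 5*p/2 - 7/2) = p + 1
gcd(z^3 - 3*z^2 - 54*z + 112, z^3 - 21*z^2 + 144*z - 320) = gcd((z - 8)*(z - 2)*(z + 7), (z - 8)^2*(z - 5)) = z - 8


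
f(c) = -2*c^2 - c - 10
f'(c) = -4*c - 1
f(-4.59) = -47.55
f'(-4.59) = 17.36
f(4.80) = -60.88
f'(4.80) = -20.20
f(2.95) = -30.36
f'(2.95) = -12.80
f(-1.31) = -12.12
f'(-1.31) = 4.24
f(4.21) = -49.66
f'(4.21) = -17.84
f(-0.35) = -9.90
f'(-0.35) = 0.40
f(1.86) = -18.78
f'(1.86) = -8.44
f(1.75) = -17.88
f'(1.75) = -8.00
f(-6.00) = -76.00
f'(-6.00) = 23.00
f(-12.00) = -286.00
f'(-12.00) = 47.00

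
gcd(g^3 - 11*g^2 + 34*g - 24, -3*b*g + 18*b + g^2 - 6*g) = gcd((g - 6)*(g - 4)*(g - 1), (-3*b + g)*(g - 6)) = g - 6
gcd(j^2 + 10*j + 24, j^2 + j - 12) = j + 4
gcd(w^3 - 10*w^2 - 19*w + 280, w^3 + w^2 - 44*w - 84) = w - 7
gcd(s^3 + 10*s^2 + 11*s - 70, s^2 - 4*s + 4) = s - 2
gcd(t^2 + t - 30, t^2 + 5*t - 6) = t + 6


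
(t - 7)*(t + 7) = t^2 - 49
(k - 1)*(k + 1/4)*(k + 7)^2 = k^4 + 53*k^3/4 + 153*k^2/4 - 161*k/4 - 49/4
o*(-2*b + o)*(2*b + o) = -4*b^2*o + o^3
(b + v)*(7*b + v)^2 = 49*b^3 + 63*b^2*v + 15*b*v^2 + v^3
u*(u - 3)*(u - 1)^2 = u^4 - 5*u^3 + 7*u^2 - 3*u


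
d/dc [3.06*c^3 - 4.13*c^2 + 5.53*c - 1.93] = 9.18*c^2 - 8.26*c + 5.53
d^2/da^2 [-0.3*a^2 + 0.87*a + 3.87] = -0.600000000000000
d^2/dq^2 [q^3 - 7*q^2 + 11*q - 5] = 6*q - 14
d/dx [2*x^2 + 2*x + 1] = 4*x + 2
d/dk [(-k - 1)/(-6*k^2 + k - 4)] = (6*k^2 - k - (k + 1)*(12*k - 1) + 4)/(6*k^2 - k + 4)^2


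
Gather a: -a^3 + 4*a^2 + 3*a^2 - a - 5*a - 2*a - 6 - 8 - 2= -a^3 + 7*a^2 - 8*a - 16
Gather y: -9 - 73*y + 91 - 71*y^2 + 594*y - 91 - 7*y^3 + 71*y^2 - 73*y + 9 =-7*y^3 + 448*y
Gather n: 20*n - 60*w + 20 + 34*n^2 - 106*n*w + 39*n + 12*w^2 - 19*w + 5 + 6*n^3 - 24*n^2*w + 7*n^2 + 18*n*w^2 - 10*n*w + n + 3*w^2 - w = 6*n^3 + n^2*(41 - 24*w) + n*(18*w^2 - 116*w + 60) + 15*w^2 - 80*w + 25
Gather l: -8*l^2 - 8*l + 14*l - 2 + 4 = -8*l^2 + 6*l + 2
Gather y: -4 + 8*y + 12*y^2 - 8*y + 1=12*y^2 - 3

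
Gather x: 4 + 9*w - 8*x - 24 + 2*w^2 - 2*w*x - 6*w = 2*w^2 + 3*w + x*(-2*w - 8) - 20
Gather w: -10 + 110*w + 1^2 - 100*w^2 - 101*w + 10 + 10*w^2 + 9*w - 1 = -90*w^2 + 18*w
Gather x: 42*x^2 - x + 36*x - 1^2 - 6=42*x^2 + 35*x - 7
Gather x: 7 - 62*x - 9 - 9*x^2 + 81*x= -9*x^2 + 19*x - 2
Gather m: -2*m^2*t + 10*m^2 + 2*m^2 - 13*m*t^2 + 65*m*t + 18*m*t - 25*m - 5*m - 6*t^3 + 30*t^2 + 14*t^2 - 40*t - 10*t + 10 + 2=m^2*(12 - 2*t) + m*(-13*t^2 + 83*t - 30) - 6*t^3 + 44*t^2 - 50*t + 12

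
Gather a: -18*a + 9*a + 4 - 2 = 2 - 9*a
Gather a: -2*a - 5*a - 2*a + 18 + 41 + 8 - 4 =63 - 9*a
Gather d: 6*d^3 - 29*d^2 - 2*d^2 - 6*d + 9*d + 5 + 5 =6*d^3 - 31*d^2 + 3*d + 10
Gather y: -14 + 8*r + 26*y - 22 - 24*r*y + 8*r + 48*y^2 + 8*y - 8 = 16*r + 48*y^2 + y*(34 - 24*r) - 44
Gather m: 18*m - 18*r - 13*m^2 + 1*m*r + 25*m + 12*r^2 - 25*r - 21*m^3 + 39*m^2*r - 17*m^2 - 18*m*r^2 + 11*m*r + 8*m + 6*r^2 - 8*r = -21*m^3 + m^2*(39*r - 30) + m*(-18*r^2 + 12*r + 51) + 18*r^2 - 51*r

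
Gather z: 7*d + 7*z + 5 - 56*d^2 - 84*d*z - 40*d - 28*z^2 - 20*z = -56*d^2 - 33*d - 28*z^2 + z*(-84*d - 13) + 5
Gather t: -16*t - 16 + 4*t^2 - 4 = 4*t^2 - 16*t - 20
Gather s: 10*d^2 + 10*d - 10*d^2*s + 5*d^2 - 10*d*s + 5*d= 15*d^2 + 15*d + s*(-10*d^2 - 10*d)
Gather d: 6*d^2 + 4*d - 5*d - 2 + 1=6*d^2 - d - 1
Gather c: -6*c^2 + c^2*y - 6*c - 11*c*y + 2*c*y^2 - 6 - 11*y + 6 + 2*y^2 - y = c^2*(y - 6) + c*(2*y^2 - 11*y - 6) + 2*y^2 - 12*y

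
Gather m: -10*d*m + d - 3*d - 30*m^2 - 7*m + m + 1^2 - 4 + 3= -2*d - 30*m^2 + m*(-10*d - 6)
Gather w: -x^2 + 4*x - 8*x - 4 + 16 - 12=-x^2 - 4*x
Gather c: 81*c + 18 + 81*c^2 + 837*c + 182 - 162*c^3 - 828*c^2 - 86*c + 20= -162*c^3 - 747*c^2 + 832*c + 220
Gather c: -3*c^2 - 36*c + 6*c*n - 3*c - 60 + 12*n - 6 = -3*c^2 + c*(6*n - 39) + 12*n - 66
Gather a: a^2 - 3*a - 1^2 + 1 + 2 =a^2 - 3*a + 2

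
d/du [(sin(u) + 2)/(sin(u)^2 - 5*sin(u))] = (-cos(u) - 4/tan(u) + 10*cos(u)/sin(u)^2)/(sin(u) - 5)^2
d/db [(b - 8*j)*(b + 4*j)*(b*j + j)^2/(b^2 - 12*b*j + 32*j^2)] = 2*j^2*(b^3 - 4*b^2*j + b^2 - 16*b*j^2 - 8*b*j - 16*j^2 - 4*j)/(b^2 - 8*b*j + 16*j^2)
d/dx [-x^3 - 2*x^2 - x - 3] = -3*x^2 - 4*x - 1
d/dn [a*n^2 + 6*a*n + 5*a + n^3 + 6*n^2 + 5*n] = 2*a*n + 6*a + 3*n^2 + 12*n + 5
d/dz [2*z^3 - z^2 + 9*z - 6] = 6*z^2 - 2*z + 9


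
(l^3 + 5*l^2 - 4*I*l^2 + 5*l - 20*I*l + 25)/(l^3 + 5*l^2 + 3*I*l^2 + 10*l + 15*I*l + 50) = (l^2 - 4*I*l + 5)/(l^2 + 3*I*l + 10)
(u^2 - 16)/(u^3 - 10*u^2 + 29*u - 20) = (u + 4)/(u^2 - 6*u + 5)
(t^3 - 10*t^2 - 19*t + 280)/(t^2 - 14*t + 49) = (t^2 - 3*t - 40)/(t - 7)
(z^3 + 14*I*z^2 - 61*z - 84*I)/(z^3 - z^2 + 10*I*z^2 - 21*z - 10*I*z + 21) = (z + 4*I)/(z - 1)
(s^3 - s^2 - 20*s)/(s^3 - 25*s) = (s + 4)/(s + 5)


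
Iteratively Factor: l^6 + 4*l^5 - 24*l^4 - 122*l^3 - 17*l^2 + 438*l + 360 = (l + 1)*(l^5 + 3*l^4 - 27*l^3 - 95*l^2 + 78*l + 360) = (l - 5)*(l + 1)*(l^4 + 8*l^3 + 13*l^2 - 30*l - 72) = (l - 5)*(l + 1)*(l + 4)*(l^3 + 4*l^2 - 3*l - 18) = (l - 5)*(l + 1)*(l + 3)*(l + 4)*(l^2 + l - 6) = (l - 5)*(l - 2)*(l + 1)*(l + 3)*(l + 4)*(l + 3)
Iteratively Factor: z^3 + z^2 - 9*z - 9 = (z + 3)*(z^2 - 2*z - 3) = (z - 3)*(z + 3)*(z + 1)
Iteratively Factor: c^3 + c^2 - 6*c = (c - 2)*(c^2 + 3*c) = c*(c - 2)*(c + 3)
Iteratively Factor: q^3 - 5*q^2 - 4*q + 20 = (q + 2)*(q^2 - 7*q + 10) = (q - 2)*(q + 2)*(q - 5)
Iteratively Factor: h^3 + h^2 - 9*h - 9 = (h + 3)*(h^2 - 2*h - 3) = (h + 1)*(h + 3)*(h - 3)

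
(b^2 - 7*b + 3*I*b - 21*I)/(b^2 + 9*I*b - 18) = (b - 7)/(b + 6*I)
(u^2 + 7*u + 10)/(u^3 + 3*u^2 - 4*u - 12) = (u + 5)/(u^2 + u - 6)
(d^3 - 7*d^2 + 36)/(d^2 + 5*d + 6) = (d^2 - 9*d + 18)/(d + 3)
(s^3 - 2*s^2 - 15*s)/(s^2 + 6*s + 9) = s*(s - 5)/(s + 3)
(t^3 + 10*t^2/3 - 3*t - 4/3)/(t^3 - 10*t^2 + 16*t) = (3*t^3 + 10*t^2 - 9*t - 4)/(3*t*(t^2 - 10*t + 16))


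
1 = 1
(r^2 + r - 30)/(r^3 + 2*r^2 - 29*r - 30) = 1/(r + 1)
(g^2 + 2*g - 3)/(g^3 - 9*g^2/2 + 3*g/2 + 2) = 2*(g + 3)/(2*g^2 - 7*g - 4)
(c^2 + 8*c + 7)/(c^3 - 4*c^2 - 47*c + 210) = (c + 1)/(c^2 - 11*c + 30)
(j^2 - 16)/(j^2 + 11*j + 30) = (j^2 - 16)/(j^2 + 11*j + 30)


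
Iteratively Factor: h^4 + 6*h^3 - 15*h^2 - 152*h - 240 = (h - 5)*(h^3 + 11*h^2 + 40*h + 48) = (h - 5)*(h + 4)*(h^2 + 7*h + 12) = (h - 5)*(h + 4)^2*(h + 3)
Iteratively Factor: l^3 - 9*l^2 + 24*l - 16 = (l - 4)*(l^2 - 5*l + 4) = (l - 4)^2*(l - 1)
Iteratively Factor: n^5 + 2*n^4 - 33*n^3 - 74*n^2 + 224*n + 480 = (n + 4)*(n^4 - 2*n^3 - 25*n^2 + 26*n + 120) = (n - 3)*(n + 4)*(n^3 + n^2 - 22*n - 40) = (n - 3)*(n + 2)*(n + 4)*(n^2 - n - 20) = (n - 5)*(n - 3)*(n + 2)*(n + 4)*(n + 4)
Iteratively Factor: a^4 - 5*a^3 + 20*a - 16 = (a - 1)*(a^3 - 4*a^2 - 4*a + 16) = (a - 4)*(a - 1)*(a^2 - 4) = (a - 4)*(a - 1)*(a + 2)*(a - 2)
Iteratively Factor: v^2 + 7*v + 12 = (v + 3)*(v + 4)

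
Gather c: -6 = -6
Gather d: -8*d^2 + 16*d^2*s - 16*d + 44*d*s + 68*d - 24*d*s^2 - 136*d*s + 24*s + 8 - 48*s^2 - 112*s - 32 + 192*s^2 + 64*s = d^2*(16*s - 8) + d*(-24*s^2 - 92*s + 52) + 144*s^2 - 24*s - 24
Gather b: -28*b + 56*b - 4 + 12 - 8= 28*b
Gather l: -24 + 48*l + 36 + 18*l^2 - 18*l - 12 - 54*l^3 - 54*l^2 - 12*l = -54*l^3 - 36*l^2 + 18*l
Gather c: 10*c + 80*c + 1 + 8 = 90*c + 9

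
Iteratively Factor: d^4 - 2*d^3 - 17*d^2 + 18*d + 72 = (d - 4)*(d^3 + 2*d^2 - 9*d - 18) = (d - 4)*(d - 3)*(d^2 + 5*d + 6) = (d - 4)*(d - 3)*(d + 3)*(d + 2)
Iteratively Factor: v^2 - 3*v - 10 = (v - 5)*(v + 2)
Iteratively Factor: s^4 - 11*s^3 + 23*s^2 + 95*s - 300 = (s + 3)*(s^3 - 14*s^2 + 65*s - 100) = (s - 5)*(s + 3)*(s^2 - 9*s + 20) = (s - 5)*(s - 4)*(s + 3)*(s - 5)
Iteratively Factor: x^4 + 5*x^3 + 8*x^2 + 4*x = (x)*(x^3 + 5*x^2 + 8*x + 4) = x*(x + 1)*(x^2 + 4*x + 4) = x*(x + 1)*(x + 2)*(x + 2)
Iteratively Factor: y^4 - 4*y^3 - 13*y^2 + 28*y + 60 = (y + 2)*(y^3 - 6*y^2 - y + 30) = (y - 3)*(y + 2)*(y^2 - 3*y - 10) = (y - 5)*(y - 3)*(y + 2)*(y + 2)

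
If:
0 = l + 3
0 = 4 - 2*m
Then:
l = -3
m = 2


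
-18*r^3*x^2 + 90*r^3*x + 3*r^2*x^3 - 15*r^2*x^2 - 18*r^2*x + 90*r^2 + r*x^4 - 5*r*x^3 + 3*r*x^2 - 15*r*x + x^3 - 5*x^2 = (-3*r + x)*(6*r + x)*(x - 5)*(r*x + 1)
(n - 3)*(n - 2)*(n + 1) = n^3 - 4*n^2 + n + 6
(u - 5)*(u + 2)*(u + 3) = u^3 - 19*u - 30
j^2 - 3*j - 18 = (j - 6)*(j + 3)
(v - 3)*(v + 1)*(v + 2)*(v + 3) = v^4 + 3*v^3 - 7*v^2 - 27*v - 18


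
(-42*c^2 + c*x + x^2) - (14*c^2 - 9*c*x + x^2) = -56*c^2 + 10*c*x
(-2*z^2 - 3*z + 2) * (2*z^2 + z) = -4*z^4 - 8*z^3 + z^2 + 2*z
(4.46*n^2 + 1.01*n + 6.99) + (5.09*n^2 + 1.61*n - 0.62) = 9.55*n^2 + 2.62*n + 6.37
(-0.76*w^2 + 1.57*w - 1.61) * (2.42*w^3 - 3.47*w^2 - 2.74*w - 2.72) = -1.8392*w^5 + 6.4366*w^4 - 7.2617*w^3 + 3.3521*w^2 + 0.141*w + 4.3792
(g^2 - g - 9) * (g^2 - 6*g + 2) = g^4 - 7*g^3 - g^2 + 52*g - 18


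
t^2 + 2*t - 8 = (t - 2)*(t + 4)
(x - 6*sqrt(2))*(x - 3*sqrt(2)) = x^2 - 9*sqrt(2)*x + 36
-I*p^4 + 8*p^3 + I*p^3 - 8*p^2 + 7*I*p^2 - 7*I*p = p*(p + I)*(p + 7*I)*(-I*p + I)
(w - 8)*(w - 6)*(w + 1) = w^3 - 13*w^2 + 34*w + 48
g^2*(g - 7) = g^3 - 7*g^2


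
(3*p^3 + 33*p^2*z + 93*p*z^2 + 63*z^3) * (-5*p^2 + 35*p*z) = -15*p^5 - 60*p^4*z + 690*p^3*z^2 + 2940*p^2*z^3 + 2205*p*z^4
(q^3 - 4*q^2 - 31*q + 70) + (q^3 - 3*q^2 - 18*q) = 2*q^3 - 7*q^2 - 49*q + 70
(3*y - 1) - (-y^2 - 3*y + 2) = y^2 + 6*y - 3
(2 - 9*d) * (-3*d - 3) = 27*d^2 + 21*d - 6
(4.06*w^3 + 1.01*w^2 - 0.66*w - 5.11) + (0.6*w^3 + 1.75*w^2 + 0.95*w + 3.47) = 4.66*w^3 + 2.76*w^2 + 0.29*w - 1.64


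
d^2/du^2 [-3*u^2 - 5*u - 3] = -6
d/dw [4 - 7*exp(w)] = -7*exp(w)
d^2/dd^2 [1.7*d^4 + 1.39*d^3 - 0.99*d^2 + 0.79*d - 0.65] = 20.4*d^2 + 8.34*d - 1.98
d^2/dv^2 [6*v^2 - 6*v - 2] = 12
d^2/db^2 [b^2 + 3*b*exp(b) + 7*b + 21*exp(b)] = 3*b*exp(b) + 27*exp(b) + 2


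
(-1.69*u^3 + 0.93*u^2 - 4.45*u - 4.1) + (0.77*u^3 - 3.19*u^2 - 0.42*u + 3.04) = -0.92*u^3 - 2.26*u^2 - 4.87*u - 1.06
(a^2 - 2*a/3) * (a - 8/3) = a^3 - 10*a^2/3 + 16*a/9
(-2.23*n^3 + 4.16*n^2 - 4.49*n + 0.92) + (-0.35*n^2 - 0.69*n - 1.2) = -2.23*n^3 + 3.81*n^2 - 5.18*n - 0.28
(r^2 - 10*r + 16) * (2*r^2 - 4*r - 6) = 2*r^4 - 24*r^3 + 66*r^2 - 4*r - 96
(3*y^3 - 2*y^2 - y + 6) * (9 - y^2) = -3*y^5 + 2*y^4 + 28*y^3 - 24*y^2 - 9*y + 54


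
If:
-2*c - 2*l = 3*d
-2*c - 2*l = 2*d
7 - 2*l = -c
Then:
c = -7/3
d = 0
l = 7/3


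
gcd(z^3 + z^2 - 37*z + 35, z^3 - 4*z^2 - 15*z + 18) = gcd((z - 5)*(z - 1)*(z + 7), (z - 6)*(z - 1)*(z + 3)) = z - 1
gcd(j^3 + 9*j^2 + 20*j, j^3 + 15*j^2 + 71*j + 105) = j + 5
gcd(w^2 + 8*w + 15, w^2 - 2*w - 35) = w + 5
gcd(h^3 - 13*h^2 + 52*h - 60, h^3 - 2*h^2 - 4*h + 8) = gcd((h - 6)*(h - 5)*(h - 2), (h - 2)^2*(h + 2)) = h - 2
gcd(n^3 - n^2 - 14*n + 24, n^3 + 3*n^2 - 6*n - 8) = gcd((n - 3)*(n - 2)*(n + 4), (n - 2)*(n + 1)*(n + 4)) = n^2 + 2*n - 8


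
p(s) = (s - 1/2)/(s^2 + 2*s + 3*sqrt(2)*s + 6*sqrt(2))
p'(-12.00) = -0.02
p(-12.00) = -0.16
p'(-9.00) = -0.07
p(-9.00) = -0.29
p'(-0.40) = 0.29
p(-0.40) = -0.15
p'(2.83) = 0.01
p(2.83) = 0.07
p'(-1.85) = 49.18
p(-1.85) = -6.55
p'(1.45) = 0.03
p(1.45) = 0.05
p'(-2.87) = 0.35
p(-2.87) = 2.82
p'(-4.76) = -7.75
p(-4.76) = -3.68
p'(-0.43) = 0.31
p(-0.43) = -0.16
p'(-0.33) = 0.26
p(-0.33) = -0.13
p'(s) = (s - 1/2)*(-2*s - 3*sqrt(2) - 2)/(s^2 + 2*s + 3*sqrt(2)*s + 6*sqrt(2))^2 + 1/(s^2 + 2*s + 3*sqrt(2)*s + 6*sqrt(2)) = (s^2 + 2*s + 3*sqrt(2)*s - (2*s - 1)*(2*s + 2 + 3*sqrt(2))/2 + 6*sqrt(2))/(s^2 + 2*s + 3*sqrt(2)*s + 6*sqrt(2))^2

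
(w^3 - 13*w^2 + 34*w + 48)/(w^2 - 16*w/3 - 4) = 3*(w^2 - 7*w - 8)/(3*w + 2)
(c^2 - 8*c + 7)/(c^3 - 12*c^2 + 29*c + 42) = (c - 1)/(c^2 - 5*c - 6)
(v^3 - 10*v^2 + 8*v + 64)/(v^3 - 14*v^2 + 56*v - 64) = (v + 2)/(v - 2)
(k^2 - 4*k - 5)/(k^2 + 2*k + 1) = (k - 5)/(k + 1)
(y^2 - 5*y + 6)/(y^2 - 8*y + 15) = (y - 2)/(y - 5)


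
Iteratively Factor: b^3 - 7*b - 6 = (b + 2)*(b^2 - 2*b - 3) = (b - 3)*(b + 2)*(b + 1)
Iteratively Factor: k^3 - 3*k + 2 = (k + 2)*(k^2 - 2*k + 1) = (k - 1)*(k + 2)*(k - 1)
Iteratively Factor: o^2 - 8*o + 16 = (o - 4)*(o - 4)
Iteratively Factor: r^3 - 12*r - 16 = (r - 4)*(r^2 + 4*r + 4) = (r - 4)*(r + 2)*(r + 2)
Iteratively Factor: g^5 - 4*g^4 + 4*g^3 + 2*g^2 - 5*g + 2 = (g + 1)*(g^4 - 5*g^3 + 9*g^2 - 7*g + 2) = (g - 1)*(g + 1)*(g^3 - 4*g^2 + 5*g - 2) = (g - 1)^2*(g + 1)*(g^2 - 3*g + 2) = (g - 2)*(g - 1)^2*(g + 1)*(g - 1)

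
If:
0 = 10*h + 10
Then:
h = -1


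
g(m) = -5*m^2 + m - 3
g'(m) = 1 - 10*m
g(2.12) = -23.35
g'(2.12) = -20.20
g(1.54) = -13.32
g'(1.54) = -14.40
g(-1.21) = -11.53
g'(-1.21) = 13.10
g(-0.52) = -4.87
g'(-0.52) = 6.20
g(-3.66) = -73.64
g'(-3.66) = 37.60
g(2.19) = -24.79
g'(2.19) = -20.90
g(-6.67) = -232.11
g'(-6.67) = 67.70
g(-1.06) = -9.68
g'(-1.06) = 11.60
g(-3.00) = -51.00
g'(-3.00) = 31.00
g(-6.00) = -189.00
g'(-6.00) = 61.00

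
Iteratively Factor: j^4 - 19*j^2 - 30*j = (j)*(j^3 - 19*j - 30) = j*(j + 3)*(j^2 - 3*j - 10) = j*(j + 2)*(j + 3)*(j - 5)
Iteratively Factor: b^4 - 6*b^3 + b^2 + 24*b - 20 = (b + 2)*(b^3 - 8*b^2 + 17*b - 10) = (b - 2)*(b + 2)*(b^2 - 6*b + 5) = (b - 5)*(b - 2)*(b + 2)*(b - 1)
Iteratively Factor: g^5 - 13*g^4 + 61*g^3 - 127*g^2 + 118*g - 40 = (g - 2)*(g^4 - 11*g^3 + 39*g^2 - 49*g + 20) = (g - 2)*(g - 1)*(g^3 - 10*g^2 + 29*g - 20) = (g - 4)*(g - 2)*(g - 1)*(g^2 - 6*g + 5) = (g - 5)*(g - 4)*(g - 2)*(g - 1)*(g - 1)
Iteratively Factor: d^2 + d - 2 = (d + 2)*(d - 1)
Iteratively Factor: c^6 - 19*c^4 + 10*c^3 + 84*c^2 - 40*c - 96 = (c + 4)*(c^5 - 4*c^4 - 3*c^3 + 22*c^2 - 4*c - 24) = (c - 2)*(c + 4)*(c^4 - 2*c^3 - 7*c^2 + 8*c + 12) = (c - 2)^2*(c + 4)*(c^3 - 7*c - 6) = (c - 2)^2*(c + 1)*(c + 4)*(c^2 - c - 6) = (c - 2)^2*(c + 1)*(c + 2)*(c + 4)*(c - 3)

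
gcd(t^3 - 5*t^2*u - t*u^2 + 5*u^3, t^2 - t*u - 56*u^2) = 1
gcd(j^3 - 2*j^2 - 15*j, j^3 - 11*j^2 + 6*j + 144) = j + 3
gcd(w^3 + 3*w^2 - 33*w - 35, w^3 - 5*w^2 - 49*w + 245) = w^2 + 2*w - 35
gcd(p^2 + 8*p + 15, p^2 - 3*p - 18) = p + 3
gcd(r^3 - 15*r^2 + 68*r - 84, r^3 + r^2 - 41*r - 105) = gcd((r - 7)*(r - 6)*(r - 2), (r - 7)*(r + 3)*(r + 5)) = r - 7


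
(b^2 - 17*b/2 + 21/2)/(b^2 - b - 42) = (b - 3/2)/(b + 6)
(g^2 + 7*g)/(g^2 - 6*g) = (g + 7)/(g - 6)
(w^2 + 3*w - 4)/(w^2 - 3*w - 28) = (w - 1)/(w - 7)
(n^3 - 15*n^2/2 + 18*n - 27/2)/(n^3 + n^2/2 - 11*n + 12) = (n^2 - 6*n + 9)/(n^2 + 2*n - 8)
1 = 1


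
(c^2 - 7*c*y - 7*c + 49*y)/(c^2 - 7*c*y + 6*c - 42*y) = (c - 7)/(c + 6)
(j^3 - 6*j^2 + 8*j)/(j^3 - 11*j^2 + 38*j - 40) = j/(j - 5)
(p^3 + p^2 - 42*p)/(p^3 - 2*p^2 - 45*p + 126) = p/(p - 3)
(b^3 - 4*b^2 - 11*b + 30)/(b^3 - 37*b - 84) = (b^2 - 7*b + 10)/(b^2 - 3*b - 28)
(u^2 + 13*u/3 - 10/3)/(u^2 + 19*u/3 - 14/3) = (u + 5)/(u + 7)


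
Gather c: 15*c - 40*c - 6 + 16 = 10 - 25*c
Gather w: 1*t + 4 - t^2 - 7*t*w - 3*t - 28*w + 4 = -t^2 - 2*t + w*(-7*t - 28) + 8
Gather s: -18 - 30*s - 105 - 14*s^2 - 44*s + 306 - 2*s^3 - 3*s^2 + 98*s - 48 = -2*s^3 - 17*s^2 + 24*s + 135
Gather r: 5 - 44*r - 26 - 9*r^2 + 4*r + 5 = -9*r^2 - 40*r - 16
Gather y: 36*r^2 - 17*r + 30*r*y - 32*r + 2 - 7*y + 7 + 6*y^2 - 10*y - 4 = 36*r^2 - 49*r + 6*y^2 + y*(30*r - 17) + 5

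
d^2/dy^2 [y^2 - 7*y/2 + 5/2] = 2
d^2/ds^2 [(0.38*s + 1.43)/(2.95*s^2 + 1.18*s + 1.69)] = ((0.38*s + 1.43)*(5.9*s + 1.18)*(11.8*s + 2.36) - (6.726*s + 9.3338)*(2.95*s^2 + 1.18*s + 1.69))/(2.95*s^2 + 1.18*s + 1.69)^3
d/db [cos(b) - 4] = -sin(b)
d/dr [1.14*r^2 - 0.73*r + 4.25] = 2.28*r - 0.73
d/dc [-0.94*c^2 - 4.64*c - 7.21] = -1.88*c - 4.64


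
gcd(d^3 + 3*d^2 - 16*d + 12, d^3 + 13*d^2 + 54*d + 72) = d + 6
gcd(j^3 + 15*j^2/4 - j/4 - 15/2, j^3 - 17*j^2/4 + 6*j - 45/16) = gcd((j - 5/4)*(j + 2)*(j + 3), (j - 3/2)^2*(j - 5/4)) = j - 5/4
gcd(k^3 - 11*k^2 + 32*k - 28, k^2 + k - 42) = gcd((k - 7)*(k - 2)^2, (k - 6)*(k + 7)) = 1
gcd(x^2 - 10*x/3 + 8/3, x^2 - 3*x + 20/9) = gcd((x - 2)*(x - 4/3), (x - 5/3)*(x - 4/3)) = x - 4/3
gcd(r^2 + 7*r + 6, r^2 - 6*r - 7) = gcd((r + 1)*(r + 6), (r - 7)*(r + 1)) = r + 1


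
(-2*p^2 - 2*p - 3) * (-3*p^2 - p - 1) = 6*p^4 + 8*p^3 + 13*p^2 + 5*p + 3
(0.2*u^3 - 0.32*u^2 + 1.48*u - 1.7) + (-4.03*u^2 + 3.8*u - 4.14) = 0.2*u^3 - 4.35*u^2 + 5.28*u - 5.84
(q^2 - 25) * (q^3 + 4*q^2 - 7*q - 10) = q^5 + 4*q^4 - 32*q^3 - 110*q^2 + 175*q + 250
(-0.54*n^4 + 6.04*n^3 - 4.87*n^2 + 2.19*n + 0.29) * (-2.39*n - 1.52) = 1.2906*n^5 - 13.6148*n^4 + 2.4585*n^3 + 2.1683*n^2 - 4.0219*n - 0.4408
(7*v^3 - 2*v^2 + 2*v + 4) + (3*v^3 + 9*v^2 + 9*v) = 10*v^3 + 7*v^2 + 11*v + 4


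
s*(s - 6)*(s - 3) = s^3 - 9*s^2 + 18*s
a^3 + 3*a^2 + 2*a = a*(a + 1)*(a + 2)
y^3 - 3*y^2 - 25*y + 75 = (y - 5)*(y - 3)*(y + 5)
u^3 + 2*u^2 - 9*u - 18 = (u - 3)*(u + 2)*(u + 3)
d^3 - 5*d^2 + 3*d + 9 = (d - 3)^2*(d + 1)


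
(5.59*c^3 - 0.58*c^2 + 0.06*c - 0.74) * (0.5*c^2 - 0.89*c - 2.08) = 2.795*c^5 - 5.2651*c^4 - 11.081*c^3 + 0.783*c^2 + 0.5338*c + 1.5392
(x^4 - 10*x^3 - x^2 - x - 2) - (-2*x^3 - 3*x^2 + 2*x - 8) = x^4 - 8*x^3 + 2*x^2 - 3*x + 6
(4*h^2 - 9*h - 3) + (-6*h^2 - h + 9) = -2*h^2 - 10*h + 6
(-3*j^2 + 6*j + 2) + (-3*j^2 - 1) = -6*j^2 + 6*j + 1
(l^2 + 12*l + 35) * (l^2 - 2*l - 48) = l^4 + 10*l^3 - 37*l^2 - 646*l - 1680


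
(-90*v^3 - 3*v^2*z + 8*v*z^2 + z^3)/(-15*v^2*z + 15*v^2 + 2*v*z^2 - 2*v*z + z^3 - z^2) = (6*v + z)/(z - 1)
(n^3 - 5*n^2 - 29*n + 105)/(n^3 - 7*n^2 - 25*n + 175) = (n - 3)/(n - 5)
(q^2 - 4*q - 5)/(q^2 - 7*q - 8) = (q - 5)/(q - 8)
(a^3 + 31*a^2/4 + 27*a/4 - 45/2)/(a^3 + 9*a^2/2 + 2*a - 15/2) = (4*a^2 + 19*a - 30)/(2*(2*a^2 + 3*a - 5))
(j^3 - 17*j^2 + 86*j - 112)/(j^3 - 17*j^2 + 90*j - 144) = (j^2 - 9*j + 14)/(j^2 - 9*j + 18)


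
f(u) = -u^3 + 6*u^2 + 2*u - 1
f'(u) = -3*u^2 + 12*u + 2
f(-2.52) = 48.07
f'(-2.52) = -47.29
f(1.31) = 9.67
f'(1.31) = 12.57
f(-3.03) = 75.84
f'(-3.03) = -61.90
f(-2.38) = 41.71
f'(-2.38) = -43.55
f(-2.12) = 31.25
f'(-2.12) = -36.92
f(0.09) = -0.77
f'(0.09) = 3.06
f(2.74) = 28.95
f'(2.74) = 12.36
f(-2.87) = 66.32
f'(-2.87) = -57.15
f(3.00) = 32.00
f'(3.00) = 11.00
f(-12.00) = 2567.00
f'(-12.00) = -574.00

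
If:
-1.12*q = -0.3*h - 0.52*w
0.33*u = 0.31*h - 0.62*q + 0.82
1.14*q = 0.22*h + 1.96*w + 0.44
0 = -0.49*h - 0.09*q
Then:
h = 0.02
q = -0.14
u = 2.76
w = -0.31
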